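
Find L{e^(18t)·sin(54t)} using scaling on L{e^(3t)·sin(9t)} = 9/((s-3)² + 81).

Scaling with a=6: L{e^(18t)·sin(54t)} = (1/6) · 9/((s/6-3)² + 81). Simplifying: 54/((s-18)² + 2916)

Final answer: 54/((s-18)² + 2916)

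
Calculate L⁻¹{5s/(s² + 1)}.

This is the form c·s/(s² + a²) with a = 1, c = 5. L⁻¹ = 5·cos(t)

Final answer: 5·cos(t)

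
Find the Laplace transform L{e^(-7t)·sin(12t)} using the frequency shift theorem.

Frequency shift: L{e^(at)f(t)} = F(s-a). L{e^(-7t)·sin(12t)} = 12/((s+7)² + 144)

Final answer: 12/((s+7)² + 144)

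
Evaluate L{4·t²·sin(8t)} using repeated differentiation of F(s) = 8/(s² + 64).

F(s) = 8/(s² + 64). F'(s) = -16s/(s² + 64)². F''(s) = -16(64 - 3s²)/(s² + 64)³ = (48s² - 1024)/(s² + 64)³. So L{t²·sin(8t)} = (-1)² F''(s) = (48s² - 1024)/(s² + 64)³. Then L{4·t²·sin(8t)} = 4·(48s² - 1024)/(s² + 64)³ = (192s² - 4096)/(s² + 64)³

Final answer: (192s² - 4096)/(s² + 64)³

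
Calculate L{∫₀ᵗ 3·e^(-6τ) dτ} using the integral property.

L{∫₀ᵗ f(τ)dτ} = F(s)/s with F(s) = 3/(s+6), so L{∫₀ᵗ 3·e^(-6τ) dτ} = 3/(s(s+6))

Final answer: 3/(s(s+6))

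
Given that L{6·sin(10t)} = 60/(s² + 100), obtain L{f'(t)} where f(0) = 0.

L{f'(t)} = s·F(s) - f(0) = s·60/(s² + 100) - 0 = 60s/(s² + 100)

Final answer: 60s/(s² + 100)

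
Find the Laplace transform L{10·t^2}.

L{t^n} = n!/s^(n+1), so L{t^2} = 2/s^3. Then L{10·t^2} = 10·2/s^3 = 20/s^3

Final answer: 20/s^3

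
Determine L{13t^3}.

L{t^n} = n!/s^(n+1). So L{13t^3} = 13·3!/s^4 = 78/s^4

Final answer: 78/s^4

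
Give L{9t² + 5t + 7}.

L{9t² + 5t + 7} = 9·2/s³ + 5/s² + 7/s = 18/s³ + 5/s² + 7/s

Final answer: 18/s³ + 5/s² + 7/s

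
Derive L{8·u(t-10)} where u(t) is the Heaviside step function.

L{u(t-a)} = e^(-as)/s. Here a=10, so L{u(t-10)} = e^(-10s)/s, and L{8·u(t-10)} = 8·e^(-10s)/s

Final answer: 8·e^(-10s)/s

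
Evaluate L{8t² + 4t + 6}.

L{8t² + 4t + 6} = 8·2/s³ + 4/s² + 6/s = 16/s³ + 4/s² + 6/s

Final answer: 16/s³ + 4/s² + 6/s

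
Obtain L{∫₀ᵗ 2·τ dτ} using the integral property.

L{∫₀ᵗ f(τ)dτ} = F(s)/s with f(t) = 2t. F(s) = 2/s^2, so L{∫₀ᵗ 2·τ dτ} = (2/s^2)/s = 2/s^3. (Check: ∫₀ᵗ 2·τ dτ = 2t^2/2.)

Final answer: 2/s^3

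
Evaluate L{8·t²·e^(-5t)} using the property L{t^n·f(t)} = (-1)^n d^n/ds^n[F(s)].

L{e^(-5t)} = 1/(s+5). d/ds[1/(s+5)] = -1/(s+5)². d²/ds²[1/(s+5)] = 2/(s+5)³. So L{t²·e^(-5t)} = (-1)² · 2/(s+5)³ = 2/(s+5)³. Then L{8·t²·e^(-5t)} = 8·2/(s+5)³ = 16/(s+5)³

Final answer: 16/(s+5)³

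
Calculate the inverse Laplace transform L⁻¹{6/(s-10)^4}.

L⁻¹{n!/(s-a)^(n+1)} = t^n·e^(at), so L⁻¹{6/(s-10)^4} = t^3·e^(10t)

Final answer: t^3·e^(10t)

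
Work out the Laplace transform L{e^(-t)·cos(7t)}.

L{e^(at)·cos(ωt)} = (s-a)/((s-a)² + ω²), so L{e^(-t)·cos(7t)} = (s+1)/((s+1)² + 49)

Final answer: (s+1)/((s+1)² + 49)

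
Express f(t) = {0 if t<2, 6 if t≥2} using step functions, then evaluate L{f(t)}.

f(t) = 6·u(t-2). L{u(t-2)} = e^(-2s)/s, so L{f(t)} = 6·e^(-2s)/s

Final answer: 6·e^(-2s)/s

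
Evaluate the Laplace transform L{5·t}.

L{t^n} = n!/s^(n+1), so L{t} = 1/s^2. Then L{5·t} = 5·1/s^2 = 5/s^2

Final answer: 5/s^2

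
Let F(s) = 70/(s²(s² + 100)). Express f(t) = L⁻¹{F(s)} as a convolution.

70/(s²(s² + 100)) = (1/s²)·(70/(s² + 100)) = L{t}·L{7·sin(10t)}. So f(t) = t*(7·sin(10t)) = ∫₀ᵗ 7τ·sin(10(t-τ)) dτ

Final answer: ∫₀ᵗ 7τ·sin(10(t-τ)) dτ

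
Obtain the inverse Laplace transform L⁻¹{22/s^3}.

L⁻¹{n!/s^(n+1)} = t^n with n=2. So L⁻¹{2/s^3} = t^2, and L⁻¹{22/s^3} = (22/2)·t^2 = 11·t^2

Final answer: 11·t^2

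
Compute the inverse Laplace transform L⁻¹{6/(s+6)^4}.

L⁻¹{n!/(s-a)^(n+1)} = t^n·e^(at), so L⁻¹{6/(s+6)^4} = t^3·e^(-6t)

Final answer: t^3·e^(-6t)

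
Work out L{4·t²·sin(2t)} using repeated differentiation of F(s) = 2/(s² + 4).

F(s) = 2/(s² + 4). F'(s) = -4s/(s² + 4)². F''(s) = -4(4 - 3s²)/(s² + 4)³ = (12s² - 16)/(s² + 4)³. So L{t²·sin(2t)} = (-1)² F''(s) = (12s² - 16)/(s² + 4)³. Then L{4·t²·sin(2t)} = 4·(12s² - 16)/(s² + 4)³ = (48s² - 64)/(s² + 4)³

Final answer: (48s² - 64)/(s² + 4)³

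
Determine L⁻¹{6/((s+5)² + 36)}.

Form: b/((s-a)² + b²) → e^(at)sin(bt). With a=-5, b=6

Final answer: e^(-5t)·sin(6t)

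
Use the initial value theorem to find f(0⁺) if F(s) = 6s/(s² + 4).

f(0⁺) = lim_{s→∞} s·6s/(s² + 4) = lim_{s→∞} 6s²/(s² + 4) = 6

Final answer: 6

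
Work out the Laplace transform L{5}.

L{5} = 5 · L{1} = 5/s

Final answer: 5/s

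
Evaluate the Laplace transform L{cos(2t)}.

L{cos(ωt)} = s/(s² + ω²), so L{cos(2t)} = s/(s² + 4)

Final answer: s/(s² + 4)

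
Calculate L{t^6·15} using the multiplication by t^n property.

L{15} = 15/s. d^1/ds^1[1/s] = -1/s². d^2/ds^2[1/s] = 2/s^3. d^3/ds^3[1/s] = -6/s^4. d^4/ds^4[1/s] = 24/s^5. d^5/ds^5[1/s] = -120/s^6. d^6/ds^6[1/s] = 720/s^7. So L{t^6} = (-1)^{6}·720/s^7 = 720/s^7. Then L{t^6·15} = 15·720/s^7 = 10800/s^7

Final answer: 10800/s^7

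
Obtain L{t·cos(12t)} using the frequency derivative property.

L{cos(12t)} = s/(s² + 144). Derivative: d/ds[s/(s² + 144)] = [(s² + 144) - s·2s]/(s² + 144)² = (144 - s²)/(s² + 144)². So L{t·cos(12t)} = -F'(s) = (s² - 144)/(s² + 144)²

Final answer: (s² - 144)/(s² + 144)²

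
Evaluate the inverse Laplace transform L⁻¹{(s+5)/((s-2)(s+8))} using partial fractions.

Using partial fractions, f(t) = (7e^(2t) + 3e^(-8t))/10

Final answer: (7e^(2t) + 3e^(-8t))/10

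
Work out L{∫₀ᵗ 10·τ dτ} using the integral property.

L{∫₀ᵗ f(τ)dτ} = F(s)/s with f(t) = 10t. F(s) = 10/s^2, so L{∫₀ᵗ 10·τ dτ} = (10/s^2)/s = 10/s^3. (Check: ∫₀ᵗ 10·τ dτ = 10t^2/2.)

Final answer: 10/s^3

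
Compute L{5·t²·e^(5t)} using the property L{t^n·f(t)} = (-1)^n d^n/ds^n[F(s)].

L{e^(5t)} = 1/(s-5). d/ds[1/(s-5)] = -1/(s-5)². d²/ds²[1/(s-5)] = 2/(s-5)³. So L{t²·e^(5t)} = (-1)² · 2/(s-5)³ = 2/(s-5)³. Then L{5·t²·e^(5t)} = 5·2/(s-5)³ = 10/(s-5)³

Final answer: 10/(s-5)³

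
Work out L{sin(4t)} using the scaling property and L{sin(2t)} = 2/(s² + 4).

Using L{f(at)} = (1/a)F(s/a) with a=2: L{sin(4t)} = (1/2) · 2/((s/2)² + 4) = (1/2) · 2·4/(s² + 16) = 4/(s² + 16)

Final answer: 4/(s² + 16)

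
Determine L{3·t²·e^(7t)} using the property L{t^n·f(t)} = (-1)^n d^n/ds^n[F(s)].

L{e^(7t)} = 1/(s-7). d/ds[1/(s-7)] = -1/(s-7)². d²/ds²[1/(s-7)] = 2/(s-7)³. So L{t²·e^(7t)} = (-1)² · 2/(s-7)³ = 2/(s-7)³. Then L{3·t²·e^(7t)} = 3·2/(s-7)³ = 6/(s-7)³

Final answer: 6/(s-7)³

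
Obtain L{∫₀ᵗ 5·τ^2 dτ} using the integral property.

L{∫₀ᵗ f(τ)dτ} = F(s)/s with f(t) = 5t^2. F(s) = 10/s^3, so L{∫₀ᵗ 5·τ^2 dτ} = (10/s^3)/s = 10/s^4. (Check: ∫₀ᵗ 5·τ^2 dτ = 5t^3/3.)

Final answer: 10/s^4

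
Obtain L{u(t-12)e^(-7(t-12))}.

u(t-a)f(t-a) with f(t)=e^(-7t). L{e^(-7t)} = 1/(s+7). By time shift: e^(-12s)/(s+7)

Final answer: e^(-12s)/(s+7)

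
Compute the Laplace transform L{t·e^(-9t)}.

L{t^n·e^(at)} = n!/(s-a)^(n+1), so L{t·e^(-9t)} = 1/(s+9)^2

Final answer: 1/(s+9)^2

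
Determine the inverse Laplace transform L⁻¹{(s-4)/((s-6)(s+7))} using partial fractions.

Using partial fractions, f(t) = (2e^(6t) + 11e^(-7t))/13

Final answer: (2e^(6t) + 11e^(-7t))/13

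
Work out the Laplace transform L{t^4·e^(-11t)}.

L{t^n·e^(at)} = n!/(s-a)^(n+1), so L{t^4·e^(-11t)} = 24/(s+11)^5

Final answer: 24/(s+11)^5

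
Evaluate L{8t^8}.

L{t^n} = n!/s^(n+1). So L{8t^8} = 8·8!/s^9 = 322560/s^9

Final answer: 322560/s^9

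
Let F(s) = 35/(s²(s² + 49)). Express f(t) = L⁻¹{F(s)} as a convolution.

35/(s²(s² + 49)) = (1/s²)·(35/(s² + 49)) = L{t}·L{5·sin(7t)}. So f(t) = t*(5·sin(7t)) = ∫₀ᵗ 5τ·sin(7(t-τ)) dτ

Final answer: ∫₀ᵗ 5τ·sin(7(t-τ)) dτ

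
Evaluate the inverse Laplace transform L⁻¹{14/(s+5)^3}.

L⁻¹{n!/(s-a)^(n+1)} = t^n·e^(at) with n=2, a=-5. So L⁻¹{2/(s+5)^3} = t^2·e^(-5t), and L⁻¹{14/(s+5)^3} = (14/2)·t^2·e^(-5t) = 7·t^2·e^(-5t)

Final answer: 7·t^2·e^(-5t)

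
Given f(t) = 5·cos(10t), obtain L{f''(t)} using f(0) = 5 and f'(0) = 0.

F(s) = 5s/(s² + 100). L{f''(t)} = s²F(s) - sf(0) - f'(0) = 5s³/(s² + 100) - 5s = (5s³ - 5s(s² + 100))/(s² + 100) = -500s/(s² + 100)

Final answer: -500s/(s² + 100)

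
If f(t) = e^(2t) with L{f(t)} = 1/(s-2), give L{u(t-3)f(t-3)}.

Time shift theorem: L{u(t-a)f(t-a)} = e^(-as)F(s). Here a=3, F(s) = 1/(s-2), so L{u(t-3)f(t-3)} = e^(-3s)·1/(s-2)

Final answer: e^(-3s)·1/(s-2)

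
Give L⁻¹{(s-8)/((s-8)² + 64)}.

Using frequency shift: L⁻¹{(s-a)/((s-a)² + b²)} = e^(at)cos(bt). Here a=8, b=8

Final answer: e^(8t)·cos(8t)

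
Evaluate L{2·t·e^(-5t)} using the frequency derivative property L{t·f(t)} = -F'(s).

L{e^(-5t)} = 1/(s+5). By frequency derivative: L{t·e^(-5t)} = -d/ds[1/(s+5)] = -(-1)/(s+5)² = 1/(s+5)². Then L{2·t·e^(-5t)} = 2·1/(s+5)² = 2/(s+5)²

Final answer: 2/(s+5)²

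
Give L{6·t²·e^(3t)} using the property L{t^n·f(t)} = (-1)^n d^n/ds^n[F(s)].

L{e^(3t)} = 1/(s-3). d/ds[1/(s-3)] = -1/(s-3)². d²/ds²[1/(s-3)] = 2/(s-3)³. So L{t²·e^(3t)} = (-1)² · 2/(s-3)³ = 2/(s-3)³. Then L{6·t²·e^(3t)} = 6·2/(s-3)³ = 12/(s-3)³

Final answer: 12/(s-3)³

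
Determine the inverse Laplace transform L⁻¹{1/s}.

L⁻¹{c/s} = c, so L⁻¹{1/s} = 1

Final answer: 1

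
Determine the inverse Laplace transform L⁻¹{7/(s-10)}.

L⁻¹{1/(s-a)} = e^(at), so L⁻¹{1/(s-10)} = e^(10t), and L⁻¹{7/(s-10)} = 7·e^(10t)

Final answer: 7·e^(10t)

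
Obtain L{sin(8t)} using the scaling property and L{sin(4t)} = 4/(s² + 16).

Using L{f(at)} = (1/a)F(s/a) with a=2: L{sin(8t)} = (1/2) · 4/((s/2)² + 16) = (1/2) · 4·4/(s² + 64) = 8/(s² + 64)

Final answer: 8/(s² + 64)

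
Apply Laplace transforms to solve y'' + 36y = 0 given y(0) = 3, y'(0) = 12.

L{y''} + 36L{y} = 0. s²Y - 3s - 12 + 36Y = 0. Y(s² + 36) = 3s + 12. Y = (3s + 12)/(s² + 36). Inverting: y(t) = 3cos(6t) + 2sin(6t)

Final answer: y(t) = 3cos(6t) + 2sin(6t)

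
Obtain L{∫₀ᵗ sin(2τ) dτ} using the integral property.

L{∫₀ᵗ f(τ)dτ} = F(s)/s with F(s) = 2/(s² + 4), so the result is (2/(s² + 4))/s = 2/(s(s² + 4))

Final answer: 2/(s(s² + 4))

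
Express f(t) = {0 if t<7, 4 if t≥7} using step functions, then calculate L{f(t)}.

f(t) = 4·u(t-7). L{u(t-7)} = e^(-7s)/s, so L{f(t)} = 4·e^(-7s)/s

Final answer: 4·e^(-7s)/s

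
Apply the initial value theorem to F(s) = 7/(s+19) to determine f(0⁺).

f(0⁺) = lim_{s→∞} s·7/(s+19) = lim_{s→∞} 7s/(s+19) = 7

Final answer: 7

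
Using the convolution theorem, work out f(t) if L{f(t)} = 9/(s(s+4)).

9/(s(s+4)) = (9/s)·(1/(s+4)) = L{9}·L{e^(-4t)}. By convolution, f(t) = 9*e^(-4t) = ∫₀ᵗ 9·e^(-4τ) dτ = 9·(1 - e^(-4t))/4

Final answer: 9·(1 - e^(-4t))/4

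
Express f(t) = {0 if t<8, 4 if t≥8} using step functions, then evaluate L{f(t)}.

f(t) = 4·u(t-8). L{u(t-8)} = e^(-8s)/s, so L{f(t)} = 4·e^(-8s)/s

Final answer: 4·e^(-8s)/s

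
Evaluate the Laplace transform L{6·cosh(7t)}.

L{cosh(ωt)} = s/(s² - ω²), so L{cosh(7t)} = s/(s² - 49). Then L{6·cosh(7t)} = 6·s/(s² - 49) = 6s/(s² - 49)

Final answer: 6s/(s² - 49)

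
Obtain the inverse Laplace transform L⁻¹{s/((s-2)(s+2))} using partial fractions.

Using partial fractions, f(t) = (2e^(2t) + 2e^(-2t))/4

Final answer: (2e^(2t) + 2e^(-2t))/4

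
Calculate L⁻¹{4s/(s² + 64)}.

This is the form c·s/(s² + a²) with a = 8, c = 4. L⁻¹ = 4·cos(8t)

Final answer: 4·cos(8t)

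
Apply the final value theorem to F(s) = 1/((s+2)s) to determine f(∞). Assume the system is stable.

f(∞) = lim_{s→0} sF(s) = lim_{s→0} 1/(s+2) = 1/2

Final answer: 1/2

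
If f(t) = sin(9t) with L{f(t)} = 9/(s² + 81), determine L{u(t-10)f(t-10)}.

Time shift theorem: L{u(t-a)f(t-a)} = e^(-as)F(s). Here a=10, F(s) = 9/(s² + 81), so L{u(t-10)f(t-10)} = e^(-10s)·9/(s² + 81)

Final answer: e^(-10s)·9/(s² + 81)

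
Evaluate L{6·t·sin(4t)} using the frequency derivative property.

L{sin(4t)} = 4/(s² + 16). By L{t·f(t)} = -F'(s): -d/ds[4/(s² + 16)] = -(4)·(-2s)/(s² + 16)² = 8s/(s² + 16)². Then L{6·t·sin(4t)} = 6·8s/(s² + 16)² = 48s/(s² + 16)²

Final answer: 48s/(s² + 16)²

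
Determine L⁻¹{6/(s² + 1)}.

This is the form c·a/(s² + a²) with a = 1, c = 6. L⁻¹ = 6·sin(t)

Final answer: 6·sin(t)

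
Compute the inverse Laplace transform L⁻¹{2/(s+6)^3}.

L⁻¹{n!/(s-a)^(n+1)} = t^n·e^(at), so L⁻¹{2/(s+6)^3} = t^2·e^(-6t)

Final answer: t^2·e^(-6t)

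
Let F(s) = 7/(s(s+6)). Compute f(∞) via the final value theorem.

f(∞) = lim_{s→0} s·7/(s(s+6)) = lim_{s→0} 7/(s+6) = 7/6 = 7/6

Final answer: 7/6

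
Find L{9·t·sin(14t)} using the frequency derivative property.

L{sin(14t)} = 14/(s² + 196). By L{t·f(t)} = -F'(s): -d/ds[14/(s² + 196)] = -(14)·(-2s)/(s² + 196)² = 28s/(s² + 196)². Then L{9·t·sin(14t)} = 9·28s/(s² + 196)² = 252s/(s² + 196)²

Final answer: 252s/(s² + 196)²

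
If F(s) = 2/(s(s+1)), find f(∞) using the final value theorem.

f(∞) = lim_{s→0} s·2/(s(s+1)) = lim_{s→0} 2/(s+1) = 2/1 = 2

Final answer: 2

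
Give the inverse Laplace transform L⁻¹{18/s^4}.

L⁻¹{n!/s^(n+1)} = t^n with n=3. So L⁻¹{6/s^4} = t^3, and L⁻¹{18/s^4} = (18/6)·t^3 = 3·t^3

Final answer: 3·t^3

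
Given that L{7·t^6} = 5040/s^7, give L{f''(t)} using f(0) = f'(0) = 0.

L{f''(t)} = s²F(s) - sf(0) - f'(0) = s²·5040/s^7 - 0 - 0 = 5040/s^5

Final answer: 5040/s^5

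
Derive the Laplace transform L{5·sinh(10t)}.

L{sinh(ωt)} = ω/(s² - ω²), so L{sinh(10t)} = 10/(s² - 100). Then L{5·sinh(10t)} = 5·10/(s² - 100) = 50/(s² - 100)

Final answer: 50/(s² - 100)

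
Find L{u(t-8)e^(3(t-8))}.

u(t-a)f(t-a) with f(t)=e^(3t). L{e^(3t)} = 1/(s-3). By time shift: e^(-8s)/(s-3)

Final answer: e^(-8s)/(s-3)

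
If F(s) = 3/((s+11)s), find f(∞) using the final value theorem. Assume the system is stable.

f(∞) = lim_{s→0} sF(s) = lim_{s→0} 3/(s+11) = 3/11

Final answer: 3/11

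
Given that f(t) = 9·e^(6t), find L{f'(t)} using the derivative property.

f(0) = 9, F(s) = 9/(s-6). L{f'(t)} = s·F(s) - f(0) = 9s/(s-6) - 9 = (9s - 9(s-6))/(s-6) = 54/(s-6)

Final answer: 54/(s-6)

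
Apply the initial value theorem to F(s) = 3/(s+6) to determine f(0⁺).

f(0⁺) = lim_{s→∞} s·3/(s+6) = lim_{s→∞} 3s/(s+6) = 3

Final answer: 3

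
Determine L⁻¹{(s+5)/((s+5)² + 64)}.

Using frequency shift: L⁻¹{(s-a)/((s-a)² + b²)} = e^(at)cos(bt). Here a=-5, b=8

Final answer: e^(-5t)·cos(8t)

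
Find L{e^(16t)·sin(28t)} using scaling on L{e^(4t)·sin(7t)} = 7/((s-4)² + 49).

Scaling with a=4: L{e^(16t)·sin(28t)} = (1/4) · 7/((s/4-4)² + 49). Simplifying: 28/((s-16)² + 784)

Final answer: 28/((s-16)² + 784)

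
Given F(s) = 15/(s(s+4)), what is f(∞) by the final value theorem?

f(∞) = lim_{s→0} s·15/(s(s+4)) = lim_{s→0} 15/(s+4) = 15/4 = 15/4

Final answer: 15/4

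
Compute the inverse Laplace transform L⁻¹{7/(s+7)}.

L⁻¹{1/(s-a)} = e^(at), so L⁻¹{1/(s+7)} = e^(-7t), and L⁻¹{7/(s+7)} = 7·e^(-7t)

Final answer: 7·e^(-7t)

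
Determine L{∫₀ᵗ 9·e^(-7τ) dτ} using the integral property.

L{∫₀ᵗ f(τ)dτ} = F(s)/s with F(s) = 9/(s+7), so L{∫₀ᵗ 9·e^(-7τ) dτ} = 9/(s(s+7))

Final answer: 9/(s(s+7))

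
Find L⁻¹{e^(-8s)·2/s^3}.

L⁻¹{2/s^3} = t^2. By the time shift theorem, L⁻¹{e^(-as)F(s)} = u(t-a)f(t-a) with a=8, so L⁻¹{e^(-8s)·2/s^3} = u(t-8)·(t-8)^2

Final answer: u(t-8)·(t-8)^2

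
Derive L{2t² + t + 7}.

L{2t² + t + 7} = 2·2/s³ + 1/s² + 7/s = 4/s³ + 1/s² + 7/s

Final answer: 4/s³ + 1/s² + 7/s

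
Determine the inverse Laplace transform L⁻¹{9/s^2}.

L⁻¹{n!/s^(n+1)} = t^n with n=1. So L⁻¹{1/s^2} = t, and L⁻¹{9/s^2} = (9/1)·t = 9·t

Final answer: 9·t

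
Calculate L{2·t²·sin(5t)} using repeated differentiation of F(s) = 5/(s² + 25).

F(s) = 5/(s² + 25). F'(s) = -10s/(s² + 25)². F''(s) = -10(25 - 3s²)/(s² + 25)³ = (30s² - 250)/(s² + 25)³. So L{t²·sin(5t)} = (-1)² F''(s) = (30s² - 250)/(s² + 25)³. Then L{2·t²·sin(5t)} = 2·(30s² - 250)/(s² + 25)³ = (60s² - 500)/(s² + 25)³

Final answer: (60s² - 500)/(s² + 25)³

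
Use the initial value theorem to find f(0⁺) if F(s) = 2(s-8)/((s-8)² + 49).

f(0⁺) = lim_{s→∞} sF(s) = lim_{s→∞} 2s(s-8)/((s-8)² + 49) = 2

Final answer: 2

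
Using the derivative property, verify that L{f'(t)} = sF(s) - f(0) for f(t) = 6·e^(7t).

f'(t) = 42e^(7t). Direct: L{f'(t)} = 42/(s-7). Property: s·6/(s-7) - 6 = (6s - 6(s-7))/(s-7) = 42/(s-7). ✓

Final answer: 42/(s-7)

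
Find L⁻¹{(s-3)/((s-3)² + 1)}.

Using frequency shift: L⁻¹{(s-a)/((s-a)² + b²)} = e^(at)cos(bt). Here a=3, b=1

Final answer: e^(3t)·cos(t)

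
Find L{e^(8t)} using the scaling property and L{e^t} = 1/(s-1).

Using L{f(at)} = (1/a)F(s/a) with a=8 and f(t) = e^t: L{e^(8t)} = (1/8) · 1/((s/8)-1) = (1/8) · 8/(s-8) = 1/(s-8)

Final answer: 1/(s-8)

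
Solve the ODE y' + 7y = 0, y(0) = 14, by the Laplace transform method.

L{y'} + 7L{y} = 0. sY - 14 + 7Y = 0. Y(s+7) = 14. Y = 14/(s+7)

Final answer: y(t) = 14e^(-7t)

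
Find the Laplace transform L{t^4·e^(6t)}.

L{t^n·e^(at)} = n!/(s-a)^(n+1), so L{t^4·e^(6t)} = 24/(s-6)^5

Final answer: 24/(s-6)^5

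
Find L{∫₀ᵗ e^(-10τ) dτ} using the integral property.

L{∫₀ᵗ f(τ)dτ} = F(s)/s with F(s) = 1/(s+10), so L{∫₀ᵗ e^(-10τ) dτ} = 1/(s(s+10))

Final answer: 1/(s(s+10))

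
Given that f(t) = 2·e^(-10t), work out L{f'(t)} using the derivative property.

f(0) = 2, F(s) = 2/(s+10). L{f'(t)} = s·F(s) - f(0) = 2s/(s+10) - 2 = (2s - 2(s+10))/(s+10) = -20/(s+10)

Final answer: -20/(s+10)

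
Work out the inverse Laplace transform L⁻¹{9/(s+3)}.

L⁻¹{1/(s-a)} = e^(at), so L⁻¹{1/(s+3)} = e^(-3t), and L⁻¹{9/(s+3)} = 9·e^(-3t)

Final answer: 9·e^(-3t)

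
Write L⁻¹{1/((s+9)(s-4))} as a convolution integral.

1/((s+9)(s-4)) = (1/(s+9))·(1/(s-4)) = L{e^(-9t)}·L{e^(4t)}. So f(t) = e^(-9t)*e^(4t) = ∫₀ᵗ e^(-9τ)·e^(4(t-τ)) dτ

Final answer: ∫₀ᵗ e^(-9τ)·e^(4(t-τ)) dτ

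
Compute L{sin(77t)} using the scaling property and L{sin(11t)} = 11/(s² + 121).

Using L{f(at)} = (1/a)F(s/a) with a=7: L{sin(77t)} = (1/7) · 11/((s/7)² + 121) = (1/7) · 11·49/(s² + 5929) = 77/(s² + 5929)

Final answer: 77/(s² + 5929)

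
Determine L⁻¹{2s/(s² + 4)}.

This is the form c·s/(s² + a²) with a = 2, c = 2. L⁻¹ = 2·cos(2t)

Final answer: 2·cos(2t)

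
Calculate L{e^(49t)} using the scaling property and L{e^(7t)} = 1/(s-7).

Using L{f(at)} = (1/a)F(s/a) with a=7 and f(t) = e^(7t): L{e^(49t)} = (1/7) · 1/((s/7)-7) = (1/7) · 7/(s-49) = 1/(s-49)

Final answer: 1/(s-49)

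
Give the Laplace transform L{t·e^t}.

L{t^n·e^(at)} = n!/(s-a)^(n+1), so L{t·e^t} = 1/(s-1)^2

Final answer: 1/(s-1)^2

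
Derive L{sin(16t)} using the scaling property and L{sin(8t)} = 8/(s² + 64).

Using L{f(at)} = (1/a)F(s/a) with a=2: L{sin(16t)} = (1/2) · 8/((s/2)² + 64) = (1/2) · 8·4/(s² + 256) = 16/(s² + 256)

Final answer: 16/(s² + 256)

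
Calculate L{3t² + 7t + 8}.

L{3t² + 7t + 8} = 3·2/s³ + 7/s² + 8/s = 6/s³ + 7/s² + 8/s

Final answer: 6/s³ + 7/s² + 8/s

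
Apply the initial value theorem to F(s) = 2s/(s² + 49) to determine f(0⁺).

f(0⁺) = lim_{s→∞} s·2s/(s² + 49) = lim_{s→∞} 2s²/(s² + 49) = 2

Final answer: 2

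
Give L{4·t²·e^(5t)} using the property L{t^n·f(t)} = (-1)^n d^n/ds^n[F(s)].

L{e^(5t)} = 1/(s-5). d/ds[1/(s-5)] = -1/(s-5)². d²/ds²[1/(s-5)] = 2/(s-5)³. So L{t²·e^(5t)} = (-1)² · 2/(s-5)³ = 2/(s-5)³. Then L{4·t²·e^(5t)} = 4·2/(s-5)³ = 8/(s-5)³

Final answer: 8/(s-5)³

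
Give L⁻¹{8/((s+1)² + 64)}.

Form: b/((s-a)² + b²) → e^(at)sin(bt). With a=-1, b=8

Final answer: e^(-t)·sin(8t)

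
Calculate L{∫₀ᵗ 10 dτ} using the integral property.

L{∫₀ᵗ f(τ)dτ} = F(s)/s with f(t) = 10. F(s) = 10/s, so L{∫₀ᵗ 10 dτ} = (10/s)/s = 10/s². (Check: ∫₀ᵗ 10 dτ = 10t.)

Final answer: 10/s²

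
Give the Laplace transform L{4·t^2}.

L{t^n} = n!/s^(n+1), so L{t^2} = 2/s^3. Then L{4·t^2} = 4·2/s^3 = 8/s^3

Final answer: 8/s^3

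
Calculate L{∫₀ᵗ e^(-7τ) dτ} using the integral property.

L{∫₀ᵗ f(τ)dτ} = F(s)/s with F(s) = 1/(s+7), so L{∫₀ᵗ e^(-7τ) dτ} = 1/(s(s+7))

Final answer: 1/(s(s+7))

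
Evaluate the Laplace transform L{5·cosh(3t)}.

L{cosh(ωt)} = s/(s² - ω²), so L{cosh(3t)} = s/(s² - 9). Then L{5·cosh(3t)} = 5·s/(s² - 9) = 5s/(s² - 9)

Final answer: 5s/(s² - 9)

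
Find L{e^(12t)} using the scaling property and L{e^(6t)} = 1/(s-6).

Using L{f(at)} = (1/a)F(s/a) with a=2 and f(t) = e^(6t): L{e^(12t)} = (1/2) · 1/((s/2)-6) = (1/2) · 2/(s-12) = 1/(s-12)

Final answer: 1/(s-12)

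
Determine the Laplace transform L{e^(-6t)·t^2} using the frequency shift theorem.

L{e^(at)·t^n} = n!/(s-a)^(n+1), so L{e^(-6t)·t^2} = 2/(s+6)^3

Final answer: 2/(s+6)^3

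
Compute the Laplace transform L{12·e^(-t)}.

L{e^(at)} = 1/(s-a), so L{e^(-t)} = 1/(s+1). Then L{12·e^(-t)} = 12/(s+1)

Final answer: 12/(s+1)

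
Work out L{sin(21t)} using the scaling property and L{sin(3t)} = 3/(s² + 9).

Using L{f(at)} = (1/a)F(s/a) with a=7: L{sin(21t)} = (1/7) · 3/((s/7)² + 9) = (1/7) · 3·49/(s² + 441) = 21/(s² + 441)

Final answer: 21/(s² + 441)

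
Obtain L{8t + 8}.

L{8t + 8} = 8·L{t} + 8·L{1} = 8/s² + 8/s

Final answer: 8/s² + 8/s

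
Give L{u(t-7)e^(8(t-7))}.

u(t-a)f(t-a) with f(t)=e^(8t). L{e^(8t)} = 1/(s-8). By time shift: e^(-7s)/(s-8)

Final answer: e^(-7s)/(s-8)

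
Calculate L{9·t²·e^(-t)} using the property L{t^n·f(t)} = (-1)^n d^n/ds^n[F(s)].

L{e^(-t)} = 1/(s+1). d/ds[1/(s+1)] = -1/(s+1)². d²/ds²[1/(s+1)] = 2/(s+1)³. So L{t²·e^(-t)} = (-1)² · 2/(s+1)³ = 2/(s+1)³. Then L{9·t²·e^(-t)} = 9·2/(s+1)³ = 18/(s+1)³

Final answer: 18/(s+1)³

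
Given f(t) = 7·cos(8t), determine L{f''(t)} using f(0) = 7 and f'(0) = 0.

F(s) = 7s/(s² + 64). L{f''(t)} = s²F(s) - sf(0) - f'(0) = 7s³/(s² + 64) - 7s = (7s³ - 7s(s² + 64))/(s² + 64) = -448s/(s² + 64)

Final answer: -448s/(s² + 64)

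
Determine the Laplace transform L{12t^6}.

L{12t^6} = 12 · L{t^6} = 12 · 720/s^7 = 8640/s^7

Final answer: 8640/s^7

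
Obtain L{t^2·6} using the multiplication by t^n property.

L{6} = 6/s. d^1/ds^1[1/s] = -1/s². d^2/ds^2[1/s] = 2/s^3. So L{t^2} = (-1)^{2}·2/s^3 = 2/s^3. Then L{t^2·6} = 6·2/s^3 = 12/s^3

Final answer: 12/s^3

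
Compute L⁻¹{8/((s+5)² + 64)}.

Form: b/((s-a)² + b²) → e^(at)sin(bt). With a=-5, b=8

Final answer: e^(-5t)·sin(8t)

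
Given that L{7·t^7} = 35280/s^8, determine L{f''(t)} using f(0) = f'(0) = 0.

L{f''(t)} = s²F(s) - sf(0) - f'(0) = s²·35280/s^8 - 0 - 0 = 35280/s^6

Final answer: 35280/s^6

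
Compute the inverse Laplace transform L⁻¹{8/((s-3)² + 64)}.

Using frequency shift, L⁻¹{8/((s-3)² + 64)} = e^(3t)·sin(8t)

Final answer: e^(3t)·sin(8t)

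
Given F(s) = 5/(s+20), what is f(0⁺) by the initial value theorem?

f(0⁺) = lim_{s→∞} s·5/(s+20) = lim_{s→∞} 5s/(s+20) = 5

Final answer: 5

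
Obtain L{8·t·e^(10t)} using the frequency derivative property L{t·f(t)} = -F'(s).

L{e^(10t)} = 1/(s-10). By frequency derivative: L{t·e^(10t)} = -d/ds[1/(s-10)] = -(-1)/(s-10)² = 1/(s-10)². Then L{8·t·e^(10t)} = 8·1/(s-10)² = 8/(s-10)²

Final answer: 8/(s-10)²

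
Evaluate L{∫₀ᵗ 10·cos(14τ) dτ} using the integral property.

L{∫₀ᵗ f(τ)dτ} = F(s)/s with F(s) = 10s/(s² + 196), so the result is (10s/(s² + 196))/s = 10/(s² + 196)

Final answer: 10/(s² + 196)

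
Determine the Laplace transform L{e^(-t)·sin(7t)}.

L{e^(at)·sin(ωt)} = ω/((s-a)² + ω²), so L{e^(-t)·sin(7t)} = 7/((s+1)² + 49)

Final answer: 7/((s+1)² + 49)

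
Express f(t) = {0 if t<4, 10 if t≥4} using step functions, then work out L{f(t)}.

f(t) = 10·u(t-4). L{u(t-4)} = e^(-4s)/s, so L{f(t)} = 10·e^(-4s)/s

Final answer: 10·e^(-4s)/s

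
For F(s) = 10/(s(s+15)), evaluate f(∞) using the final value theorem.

f(∞) = lim_{s→0} s·10/(s(s+15)) = lim_{s→0} 10/(s+15) = 10/15 = 2/3

Final answer: 2/3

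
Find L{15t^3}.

L{t^n} = n!/s^(n+1). So L{15t^3} = 15·3!/s^4 = 90/s^4

Final answer: 90/s^4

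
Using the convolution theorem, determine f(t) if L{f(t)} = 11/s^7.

11/s^7 = (11/s)·(1/s^6) = L{11}·L{t^5/120}. By convolution, f(t) = 11*t^5/120 = ∫₀ᵗ 11·τ^5/120 dτ = 11·t^6/720

Final answer: 11·t^6/720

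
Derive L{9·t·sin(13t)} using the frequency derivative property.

L{sin(13t)} = 13/(s² + 169). By L{t·f(t)} = -F'(s): -d/ds[13/(s² + 169)] = -(13)·(-2s)/(s² + 169)² = 26s/(s² + 169)². Then L{9·t·sin(13t)} = 9·26s/(s² + 169)² = 234s/(s² + 169)²

Final answer: 234s/(s² + 169)²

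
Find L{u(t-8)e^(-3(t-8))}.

u(t-a)f(t-a) with f(t)=e^(-3t). L{e^(-3t)} = 1/(s+3). By time shift: e^(-8s)/(s+3)

Final answer: e^(-8s)/(s+3)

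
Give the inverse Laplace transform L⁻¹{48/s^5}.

L⁻¹{n!/s^(n+1)} = t^n with n=4. So L⁻¹{24/s^5} = t^4, and L⁻¹{48/s^5} = (48/24)·t^4 = 2·t^4

Final answer: 2·t^4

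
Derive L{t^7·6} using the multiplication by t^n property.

L{6} = 6/s. d^1/ds^1[1/s] = -1/s². d^2/ds^2[1/s] = 2/s^3. d^3/ds^3[1/s] = -6/s^4. d^4/ds^4[1/s] = 24/s^5. d^5/ds^5[1/s] = -120/s^6. d^6/ds^6[1/s] = 720/s^7. d^7/ds^7[1/s] = -5040/s^8. So L{t^7} = (-1)^{7}·-5040/s^8 = 5040/s^8. Then L{t^7·6} = 6·5040/s^8 = 30240/s^8

Final answer: 30240/s^8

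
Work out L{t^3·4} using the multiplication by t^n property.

L{4} = 4/s. d^1/ds^1[1/s] = -1/s². d^2/ds^2[1/s] = 2/s^3. d^3/ds^3[1/s] = -6/s^4. So L{t^3} = (-1)^{3}·-6/s^4 = 6/s^4. Then L{t^3·4} = 4·6/s^4 = 24/s^4

Final answer: 24/s^4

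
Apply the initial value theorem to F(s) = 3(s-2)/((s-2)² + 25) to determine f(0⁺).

f(0⁺) = lim_{s→∞} sF(s) = lim_{s→∞} 3s(s-2)/((s-2)² + 25) = 3

Final answer: 3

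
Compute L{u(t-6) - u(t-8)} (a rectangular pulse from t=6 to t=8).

L{u(t-a)} = e^(-as)/s. L{u(t-6) - u(t-8)} = (e^(-6s) - e^(-8s))/s

Final answer: (e^(-6s) - e^(-8s))/s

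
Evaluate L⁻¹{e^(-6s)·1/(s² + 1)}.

L⁻¹{1/(s² + 1)} = sin(t). By the time shift theorem, L⁻¹{e^(-as)F(s)} = u(t-a)f(t-a) with a=6, so L⁻¹{e^(-6s)·1/(s² + 1)} = u(t-6)·sin((t-6))

Final answer: u(t-6)·sin((t-6))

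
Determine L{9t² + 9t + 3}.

L{9t² + 9t + 3} = 9·2/s³ + 9/s² + 3/s = 18/s³ + 9/s² + 3/s

Final answer: 18/s³ + 9/s² + 3/s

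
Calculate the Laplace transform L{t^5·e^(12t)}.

L{t^n·e^(at)} = n!/(s-a)^(n+1), so L{t^5·e^(12t)} = 120/(s-12)^6

Final answer: 120/(s-12)^6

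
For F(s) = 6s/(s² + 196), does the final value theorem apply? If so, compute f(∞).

The final value theorem requires all poles of sF(s) in the left half-plane. sF(s) = 6s²/(s² + 196) has poles at s = ±14i (imaginary axis). Theorem does NOT apply (oscillatory system).

Final answer: Not applicable (oscillatory)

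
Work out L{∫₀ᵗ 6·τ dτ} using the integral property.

L{∫₀ᵗ f(τ)dτ} = F(s)/s with f(t) = 6t. F(s) = 6/s^2, so L{∫₀ᵗ 6·τ dτ} = (6/s^2)/s = 6/s^3. (Check: ∫₀ᵗ 6·τ dτ = 6t^2/2.)

Final answer: 6/s^3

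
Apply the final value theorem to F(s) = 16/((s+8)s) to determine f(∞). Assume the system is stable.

f(∞) = lim_{s→0} sF(s) = lim_{s→0} 16/(s+8) = 2

Final answer: 2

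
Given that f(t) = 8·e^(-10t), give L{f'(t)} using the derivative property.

f(0) = 8, F(s) = 8/(s+10). L{f'(t)} = s·F(s) - f(0) = 8s/(s+10) - 8 = (8s - 8(s+10))/(s+10) = -80/(s+10)

Final answer: -80/(s+10)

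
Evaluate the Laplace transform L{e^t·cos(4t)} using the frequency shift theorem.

Frequency shift: L{e^(at)f(t)} = F(s-a). L{e^t·cos(4t)} = (s-1)/((s-1)² + 16)

Final answer: (s-1)/((s-1)² + 16)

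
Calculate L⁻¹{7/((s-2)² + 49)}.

Form: b/((s-a)² + b²) → e^(at)sin(bt). With a=2, b=7

Final answer: e^(2t)·sin(7t)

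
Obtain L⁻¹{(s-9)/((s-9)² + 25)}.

Using frequency shift: L⁻¹{(s-a)/((s-a)² + b²)} = e^(at)cos(bt). Here a=9, b=5

Final answer: e^(9t)·cos(5t)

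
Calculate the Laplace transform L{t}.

L{t^n} = n!/s^(n+1), so L{t} = 1/s^2

Final answer: 1/s^2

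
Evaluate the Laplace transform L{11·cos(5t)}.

L{cos(ωt)} = s/(s² + ω²), so L{cos(5t)} = s/(s² + 25). Then L{11·cos(5t)} = 11·s/(s² + 25) = 11s/(s² + 25)

Final answer: 11s/(s² + 25)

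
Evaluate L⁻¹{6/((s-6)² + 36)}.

Form: b/((s-a)² + b²) → e^(at)sin(bt). With a=6, b=6

Final answer: e^(6t)·sin(6t)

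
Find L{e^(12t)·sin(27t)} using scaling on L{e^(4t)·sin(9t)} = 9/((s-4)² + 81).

Scaling with a=3: L{e^(12t)·sin(27t)} = (1/3) · 9/((s/3-4)² + 81). Simplifying: 27/((s-12)² + 729)

Final answer: 27/((s-12)² + 729)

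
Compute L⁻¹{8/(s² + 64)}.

This is the form c·a/(s² + a²) with a = 8. L⁻¹ = sin(8t)

Final answer: sin(8t)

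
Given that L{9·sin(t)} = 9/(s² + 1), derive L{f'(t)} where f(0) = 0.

L{f'(t)} = s·F(s) - f(0) = s·9/(s² + 1) - 0 = 9s/(s² + 1)

Final answer: 9s/(s² + 1)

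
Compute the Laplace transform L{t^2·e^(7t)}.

L{t^n·e^(at)} = n!/(s-a)^(n+1), so L{t^2·e^(7t)} = 2/(s-7)^3

Final answer: 2/(s-7)^3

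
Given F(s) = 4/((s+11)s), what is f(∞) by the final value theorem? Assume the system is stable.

f(∞) = lim_{s→0} sF(s) = lim_{s→0} 4/(s+11) = 4/11

Final answer: 4/11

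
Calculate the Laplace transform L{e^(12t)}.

L{e^(at)} = 1/(s-a), so L{e^(12t)} = 1/(s-12)

Final answer: 1/(s-12)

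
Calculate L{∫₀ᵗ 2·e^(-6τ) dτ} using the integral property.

L{∫₀ᵗ f(τ)dτ} = F(s)/s with F(s) = 2/(s+6), so L{∫₀ᵗ 2·e^(-6τ) dτ} = 2/(s(s+6))

Final answer: 2/(s(s+6))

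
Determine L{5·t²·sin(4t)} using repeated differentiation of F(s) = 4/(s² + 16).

F(s) = 4/(s² + 16). F'(s) = -8s/(s² + 16)². F''(s) = -8(16 - 3s²)/(s² + 16)³ = (24s² - 128)/(s² + 16)³. So L{t²·sin(4t)} = (-1)² F''(s) = (24s² - 128)/(s² + 16)³. Then L{5·t²·sin(4t)} = 5·(24s² - 128)/(s² + 16)³ = (120s² - 640)/(s² + 16)³

Final answer: (120s² - 640)/(s² + 16)³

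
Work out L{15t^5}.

L{t^n} = n!/s^(n+1). So L{15t^5} = 15·5!/s^6 = 1800/s^6

Final answer: 1800/s^6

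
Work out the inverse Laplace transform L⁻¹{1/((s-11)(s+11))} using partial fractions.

Decompose: A/(s-11) + B/(s+11). A = 1/22, B = -1/22. f(t) = (e^(11t) - e^(-11t))/22

Final answer: (e^(11t) - e^(-11t))/22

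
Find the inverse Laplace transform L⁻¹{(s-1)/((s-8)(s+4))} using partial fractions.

Using partial fractions, f(t) = (7e^(8t) + 5e^(-4t))/12

Final answer: (7e^(8t) + 5e^(-4t))/12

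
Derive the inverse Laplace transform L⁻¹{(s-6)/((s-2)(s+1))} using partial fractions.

Using partial fractions, f(t) = (-4e^(2t) + 7e^(-t))/3

Final answer: (-4e^(2t) + 7e^(-t))/3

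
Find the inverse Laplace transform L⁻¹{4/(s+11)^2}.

L⁻¹{n!/(s-a)^(n+1)} = t^n·e^(at) with n=1, a=-11. So L⁻¹{1/(s+11)^2} = t·e^(-11t), and L⁻¹{4/(s+11)^2} = (4/1)·t·e^(-11t) = 4·t·e^(-11t)

Final answer: 4·t·e^(-11t)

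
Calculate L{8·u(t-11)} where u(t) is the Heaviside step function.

L{u(t-a)} = e^(-as)/s. Here a=11, so L{u(t-11)} = e^(-11s)/s, and L{8·u(t-11)} = 8·e^(-11s)/s

Final answer: 8·e^(-11s)/s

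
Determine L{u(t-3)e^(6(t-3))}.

u(t-a)f(t-a) with f(t)=e^(6t). L{e^(6t)} = 1/(s-6). By time shift: e^(-3s)/(s-6)

Final answer: e^(-3s)/(s-6)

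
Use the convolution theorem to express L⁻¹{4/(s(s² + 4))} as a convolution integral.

4/(s(s² + 4)) = (1/s)·(4/(s² + 4)) = L{1}·L{2·sin(2t)}. So f(t) = 1*(2·sin(2t)) = ∫₀ᵗ 2·sin(2τ) dτ

Final answer: ∫₀ᵗ 2·sin(2τ) dτ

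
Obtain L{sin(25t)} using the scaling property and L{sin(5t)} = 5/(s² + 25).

Using L{f(at)} = (1/a)F(s/a) with a=5: L{sin(25t)} = (1/5) · 5/((s/5)² + 25) = (1/5) · 5·25/(s² + 625) = 25/(s² + 625)

Final answer: 25/(s² + 625)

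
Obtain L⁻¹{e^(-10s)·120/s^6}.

L⁻¹{120/s^6} = t^5. By the time shift theorem, L⁻¹{e^(-as)F(s)} = u(t-a)f(t-a) with a=10, so L⁻¹{e^(-10s)·120/s^6} = u(t-10)·(t-10)^5

Final answer: u(t-10)·(t-10)^5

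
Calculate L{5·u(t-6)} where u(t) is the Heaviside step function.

L{u(t-a)} = e^(-as)/s. Here a=6, so L{u(t-6)} = e^(-6s)/s, and L{5·u(t-6)} = 5·e^(-6s)/s

Final answer: 5·e^(-6s)/s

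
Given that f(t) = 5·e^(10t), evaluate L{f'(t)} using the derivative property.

f(0) = 5, F(s) = 5/(s-10). L{f'(t)} = s·F(s) - f(0) = 5s/(s-10) - 5 = (5s - 5(s-10))/(s-10) = 50/(s-10)

Final answer: 50/(s-10)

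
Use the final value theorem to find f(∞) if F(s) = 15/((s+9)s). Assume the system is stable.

f(∞) = lim_{s→0} sF(s) = lim_{s→0} 15/(s+9) = 5/3

Final answer: 5/3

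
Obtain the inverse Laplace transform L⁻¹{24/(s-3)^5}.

L⁻¹{n!/(s-a)^(n+1)} = t^n·e^(at) with n=4, a=3. So L⁻¹{24/(s-3)^5} = t^4·e^(3t)

Final answer: t^4·e^(3t)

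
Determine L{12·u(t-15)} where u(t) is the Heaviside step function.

L{u(t-a)} = e^(-as)/s. Here a=15, so L{u(t-15)} = e^(-15s)/s, and L{12·u(t-15)} = 12·e^(-15s)/s

Final answer: 12·e^(-15s)/s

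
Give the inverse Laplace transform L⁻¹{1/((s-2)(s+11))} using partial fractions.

Decompose: A/(s-2) + B/(s+11). A = 1/13, B = -1/13. f(t) = (e^(2t) - e^(-11t))/13

Final answer: (e^(2t) - e^(-11t))/13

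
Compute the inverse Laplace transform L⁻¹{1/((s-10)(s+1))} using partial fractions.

Decompose: A/(s-10) + B/(s+1). A = 1/11, B = -1/11. f(t) = (e^(10t) - e^(-t))/11

Final answer: (e^(10t) - e^(-t))/11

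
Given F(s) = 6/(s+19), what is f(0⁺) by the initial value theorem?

f(0⁺) = lim_{s→∞} s·6/(s+19) = lim_{s→∞} 6s/(s+19) = 6

Final answer: 6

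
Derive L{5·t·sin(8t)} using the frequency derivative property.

L{sin(8t)} = 8/(s² + 64). By L{t·f(t)} = -F'(s): -d/ds[8/(s² + 64)] = -(8)·(-2s)/(s² + 64)² = 16s/(s² + 64)². Then L{5·t·sin(8t)} = 5·16s/(s² + 64)² = 80s/(s² + 64)²

Final answer: 80s/(s² + 64)²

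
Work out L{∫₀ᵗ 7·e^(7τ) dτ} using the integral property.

L{∫₀ᵗ f(τ)dτ} = F(s)/s with F(s) = 7/(s-7), so L{∫₀ᵗ 7·e^(7τ) dτ} = 7/(s(s-7))

Final answer: 7/(s(s-7))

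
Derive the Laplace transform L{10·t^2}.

L{t^n} = n!/s^(n+1), so L{t^2} = 2/s^3. Then L{10·t^2} = 10·2/s^3 = 20/s^3

Final answer: 20/s^3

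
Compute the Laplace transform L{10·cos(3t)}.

L{cos(ωt)} = s/(s² + ω²), so L{cos(3t)} = s/(s² + 9). Then L{10·cos(3t)} = 10·s/(s² + 9) = 10s/(s² + 9)

Final answer: 10s/(s² + 9)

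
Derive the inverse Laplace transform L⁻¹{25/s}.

L⁻¹{c/s} = c, so L⁻¹{25/s} = 25

Final answer: 25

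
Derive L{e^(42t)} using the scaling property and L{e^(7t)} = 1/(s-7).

Using L{f(at)} = (1/a)F(s/a) with a=6 and f(t) = e^(7t): L{e^(42t)} = (1/6) · 1/((s/6)-7) = (1/6) · 6/(s-42) = 1/(s-42)

Final answer: 1/(s-42)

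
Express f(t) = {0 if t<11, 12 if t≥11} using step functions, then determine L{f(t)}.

f(t) = 12·u(t-11). L{u(t-11)} = e^(-11s)/s, so L{f(t)} = 12·e^(-11s)/s

Final answer: 12·e^(-11s)/s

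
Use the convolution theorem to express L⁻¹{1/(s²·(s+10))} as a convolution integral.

1/(s²·(s+10)) = (1/s^2)·(1/(s+10)) = L{t}·L{e^(-10t)}. So f(t) = t*e^(-10t) = ∫₀ᵗ τ·e^(-10(t-τ)) dτ

Final answer: ∫₀ᵗ τ·e^(-10(t-τ)) dτ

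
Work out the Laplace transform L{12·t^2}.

L{t^n} = n!/s^(n+1), so L{t^2} = 2/s^3. Then L{12·t^2} = 12·2/s^3 = 24/s^3

Final answer: 24/s^3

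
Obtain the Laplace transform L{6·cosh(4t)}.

L{cosh(ωt)} = s/(s² - ω²), so L{cosh(4t)} = s/(s² - 16). Then L{6·cosh(4t)} = 6·s/(s² - 16) = 6s/(s² - 16)

Final answer: 6s/(s² - 16)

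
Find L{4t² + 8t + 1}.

L{4t² + 8t + 1} = 4·2/s³ + 8/s² + 1/s = 8/s³ + 8/s² + 1/s

Final answer: 8/s³ + 8/s² + 1/s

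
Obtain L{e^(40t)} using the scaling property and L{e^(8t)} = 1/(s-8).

Using L{f(at)} = (1/a)F(s/a) with a=5 and f(t) = e^(8t): L{e^(40t)} = (1/5) · 1/((s/5)-8) = (1/5) · 5/(s-40) = 1/(s-40)

Final answer: 1/(s-40)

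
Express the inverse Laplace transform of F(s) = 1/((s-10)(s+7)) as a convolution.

1/((s-10)(s+7)) = (1/(s-10))·(1/(s+7)) = L{e^(10t)}·L{e^(-7t)}. So f(t) = e^(10t)*e^(-7t) = ∫₀ᵗ e^(10τ)·e^(-7(t-τ)) dτ

Final answer: ∫₀ᵗ e^(10τ)·e^(-7(t-τ)) dτ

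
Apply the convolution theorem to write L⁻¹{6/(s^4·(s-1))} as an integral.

6/(s^4·(s-1)) = (6/s^4)·(1/(s-1)) = L{t^3}·L{e^t}. So f(t) = t^3*e^t = ∫₀ᵗ τ^3·e^(t-τ) dτ

Final answer: ∫₀ᵗ τ^3·e^(t-τ) dτ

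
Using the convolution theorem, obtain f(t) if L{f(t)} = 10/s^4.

10/s^4 = (10/s)·(1/s^3) = L{10}·L{t^2/2}. By convolution, f(t) = 10*t^2/2 = ∫₀ᵗ 10·τ^2/2 dτ = 10·t^3/6

Final answer: 10·t^3/6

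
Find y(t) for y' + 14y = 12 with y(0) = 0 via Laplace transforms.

sY + 14Y = 12/s. Y = 12/(s(s+14)). Partial fractions: Y = 6/7/s - 6/7/(s+14)

Final answer: y(t) = 6/7(1 - e^(-14t))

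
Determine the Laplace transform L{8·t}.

L{t^n} = n!/s^(n+1), so L{t} = 1/s^2. Then L{8·t} = 8·1/s^2 = 8/s^2

Final answer: 8/s^2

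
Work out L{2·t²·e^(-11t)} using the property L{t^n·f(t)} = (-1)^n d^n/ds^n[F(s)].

L{e^(-11t)} = 1/(s+11). d/ds[1/(s+11)] = -1/(s+11)². d²/ds²[1/(s+11)] = 2/(s+11)³. So L{t²·e^(-11t)} = (-1)² · 2/(s+11)³ = 2/(s+11)³. Then L{2·t²·e^(-11t)} = 2·2/(s+11)³ = 4/(s+11)³

Final answer: 4/(s+11)³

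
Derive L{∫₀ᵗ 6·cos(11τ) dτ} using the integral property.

L{∫₀ᵗ f(τ)dτ} = F(s)/s with F(s) = 6s/(s² + 121), so the result is (6s/(s² + 121))/s = 6/(s² + 121)

Final answer: 6/(s² + 121)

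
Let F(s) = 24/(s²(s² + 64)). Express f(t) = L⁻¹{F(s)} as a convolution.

24/(s²(s² + 64)) = (1/s²)·(24/(s² + 64)) = L{t}·L{3·sin(8t)}. So f(t) = t*(3·sin(8t)) = ∫₀ᵗ 3τ·sin(8(t-τ)) dτ

Final answer: ∫₀ᵗ 3τ·sin(8(t-τ)) dτ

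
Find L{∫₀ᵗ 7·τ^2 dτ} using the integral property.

L{∫₀ᵗ f(τ)dτ} = F(s)/s with f(t) = 7t^2. F(s) = 14/s^3, so L{∫₀ᵗ 7·τ^2 dτ} = (14/s^3)/s = 14/s^4. (Check: ∫₀ᵗ 7·τ^2 dτ = 7t^3/3.)

Final answer: 14/s^4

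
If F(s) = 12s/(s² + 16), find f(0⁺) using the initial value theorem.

f(0⁺) = lim_{s→∞} s·12s/(s² + 16) = lim_{s→∞} 12s²/(s² + 16) = 12

Final answer: 12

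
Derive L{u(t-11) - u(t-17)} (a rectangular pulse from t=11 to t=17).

L{u(t-a)} = e^(-as)/s. L{u(t-11) - u(t-17)} = (e^(-11s) - e^(-17s))/s

Final answer: (e^(-11s) - e^(-17s))/s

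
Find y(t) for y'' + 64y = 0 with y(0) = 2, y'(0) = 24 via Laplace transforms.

L{y''} + 64L{y} = 0. s²Y - 2s - 24 + 64Y = 0. Y(s² + 64) = 2s + 24. Y = (2s + 24)/(s² + 64). Inverting: y(t) = 2cos(8t) + 3sin(8t)

Final answer: y(t) = 2cos(8t) + 3sin(8t)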